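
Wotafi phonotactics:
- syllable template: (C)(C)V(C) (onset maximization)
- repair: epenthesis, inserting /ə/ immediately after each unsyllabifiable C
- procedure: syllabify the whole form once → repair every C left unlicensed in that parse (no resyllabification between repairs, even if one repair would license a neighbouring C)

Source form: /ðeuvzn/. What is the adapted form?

ðeuvzənə

The consonants /z/, /n/ cannot be parsed into a legal (C)(C)V(C) syllable (at most one coda consonant is licensed; onsets may contain at most 2 consonants).
Inserting the epenthetic vowel yields /z/ → /zə/, /n/ → /nə/.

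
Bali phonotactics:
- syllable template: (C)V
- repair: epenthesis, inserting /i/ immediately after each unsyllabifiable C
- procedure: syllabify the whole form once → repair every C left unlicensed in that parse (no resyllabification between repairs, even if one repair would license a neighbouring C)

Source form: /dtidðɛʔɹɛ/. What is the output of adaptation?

ditidiðɛʔiɹɛ

The consonants /d/, /d/, /ʔ/ cannot be parsed into a legal (C)V syllable (no codas are permitted; onsets are limited to one consonant).
Inserting the epenthetic vowel yields /d/ → /di/, /d/ → /di/, /ʔ/ → /ʔi/.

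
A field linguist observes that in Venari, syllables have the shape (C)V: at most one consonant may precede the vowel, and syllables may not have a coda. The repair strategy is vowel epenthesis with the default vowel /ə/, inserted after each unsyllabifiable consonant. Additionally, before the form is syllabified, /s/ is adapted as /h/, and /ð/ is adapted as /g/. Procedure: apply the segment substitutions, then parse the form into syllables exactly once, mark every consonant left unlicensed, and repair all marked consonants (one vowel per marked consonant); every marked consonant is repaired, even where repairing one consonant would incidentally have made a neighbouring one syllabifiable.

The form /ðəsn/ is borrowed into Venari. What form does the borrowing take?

Substitution: /ð/ → /g/, /s/ → /h/, giving /gəhn/.
The consonants /h/, /n/ cannot be parsed into a legal (C)V syllable (no codas are permitted; onsets are limited to one consonant).
Inserting the epenthetic vowel yields /h/ → /hə/, /n/ → /nə/.

gəhənə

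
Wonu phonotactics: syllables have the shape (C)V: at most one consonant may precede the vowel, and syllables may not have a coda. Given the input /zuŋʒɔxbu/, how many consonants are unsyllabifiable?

Syllabifying with onset maximization leaves /ŋ/, /x/ stranded (no codas are permitted; onsets are limited to one consonant).

2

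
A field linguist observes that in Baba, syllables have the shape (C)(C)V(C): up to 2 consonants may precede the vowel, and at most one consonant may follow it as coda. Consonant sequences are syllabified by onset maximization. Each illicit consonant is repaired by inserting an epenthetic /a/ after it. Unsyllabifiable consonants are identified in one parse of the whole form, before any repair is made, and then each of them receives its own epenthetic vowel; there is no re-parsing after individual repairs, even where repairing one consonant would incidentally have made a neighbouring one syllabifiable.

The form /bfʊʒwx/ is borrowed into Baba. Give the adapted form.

Syllabifying with onset maximization leaves /w/, /x/ stranded (at most one coda consonant is licensed; onsets may contain at most 2 consonants).
Inserting the epenthetic vowel yields /w/ → /wa/, /x/ → /xa/.

bfʊʒwaxa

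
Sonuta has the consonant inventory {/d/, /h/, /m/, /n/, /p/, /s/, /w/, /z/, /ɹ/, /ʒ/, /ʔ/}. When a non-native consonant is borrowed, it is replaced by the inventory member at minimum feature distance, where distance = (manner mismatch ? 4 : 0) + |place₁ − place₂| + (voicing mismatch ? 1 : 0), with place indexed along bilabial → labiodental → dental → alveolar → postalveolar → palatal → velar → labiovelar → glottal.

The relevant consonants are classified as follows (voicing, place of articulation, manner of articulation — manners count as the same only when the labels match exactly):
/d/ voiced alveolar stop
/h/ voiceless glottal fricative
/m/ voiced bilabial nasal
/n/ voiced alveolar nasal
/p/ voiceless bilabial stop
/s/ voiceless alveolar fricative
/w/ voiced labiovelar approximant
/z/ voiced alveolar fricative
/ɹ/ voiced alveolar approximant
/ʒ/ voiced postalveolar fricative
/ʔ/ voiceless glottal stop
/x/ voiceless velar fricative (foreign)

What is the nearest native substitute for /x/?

h

/h/ is closest: same manner (fricative), place distance 2 (velar→glottal), same voicing; total 2. Next closest is /s/ at distance 3.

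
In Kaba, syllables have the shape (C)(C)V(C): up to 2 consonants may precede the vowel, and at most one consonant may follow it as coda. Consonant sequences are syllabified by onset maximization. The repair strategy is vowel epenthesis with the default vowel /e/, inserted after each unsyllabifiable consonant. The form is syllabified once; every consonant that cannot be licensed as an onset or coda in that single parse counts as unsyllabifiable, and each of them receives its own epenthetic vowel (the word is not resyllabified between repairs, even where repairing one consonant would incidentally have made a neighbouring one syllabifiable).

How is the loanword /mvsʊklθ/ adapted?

mevsʊkleθe

The consonants /m/, /l/, /θ/ cannot be parsed into a legal (C)(C)V(C) syllable (at most one coda consonant is licensed; onsets may contain at most 2 consonants).
Each unlicensed consonant becomes the onset of a new syllable: /m/ → /me/, /l/ → /le/, /θ/ → /θe/.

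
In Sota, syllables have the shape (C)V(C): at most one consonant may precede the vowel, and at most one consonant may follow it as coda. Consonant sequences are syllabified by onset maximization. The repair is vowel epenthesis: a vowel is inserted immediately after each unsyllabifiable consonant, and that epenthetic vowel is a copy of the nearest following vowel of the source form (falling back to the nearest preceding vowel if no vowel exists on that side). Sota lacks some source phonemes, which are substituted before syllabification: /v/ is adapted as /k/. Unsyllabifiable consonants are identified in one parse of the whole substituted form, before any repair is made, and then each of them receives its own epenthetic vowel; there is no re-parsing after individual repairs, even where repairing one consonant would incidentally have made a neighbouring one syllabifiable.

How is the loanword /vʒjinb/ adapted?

kiʒijinbi

Substitution: /v/ → /k/, giving /kʒjinb/.
Syllabifying with onset maximization leaves /k/, /ʒ/, /b/ stranded (at most one coda consonant is licensed; onsets are limited to one consonant).
Each unlicensed consonant becomes the onset of a new syllable: /k/ → /ki/, /ʒ/ → /ʒi/, /b/ → /bi/.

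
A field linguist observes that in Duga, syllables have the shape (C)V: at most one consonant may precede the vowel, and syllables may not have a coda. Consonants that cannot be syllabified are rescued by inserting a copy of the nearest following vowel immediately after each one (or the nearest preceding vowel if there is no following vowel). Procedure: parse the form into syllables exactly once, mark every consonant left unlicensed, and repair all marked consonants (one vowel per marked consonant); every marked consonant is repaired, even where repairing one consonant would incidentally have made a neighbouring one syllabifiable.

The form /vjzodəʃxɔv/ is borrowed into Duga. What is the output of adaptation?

vojozodəʃɔxɔvɔ

Under (C)V, the unsyllabifiable consonants are /v/, /j/, /ʃ/, /v/ (no codas are permitted; onsets are limited to one consonant).
Inserting the epenthetic vowel yields /v/ → /vo/, /j/ → /jo/, /ʃ/ → /ʃɔ/, /v/ → /vɔ/.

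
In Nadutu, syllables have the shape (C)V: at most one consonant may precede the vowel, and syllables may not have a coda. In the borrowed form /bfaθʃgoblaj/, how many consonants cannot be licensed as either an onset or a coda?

5

Under (C)V, the unsyllabifiable consonants are /b/, /θ/, /ʃ/, /b/, /j/ (no codas are permitted; onsets are limited to one consonant).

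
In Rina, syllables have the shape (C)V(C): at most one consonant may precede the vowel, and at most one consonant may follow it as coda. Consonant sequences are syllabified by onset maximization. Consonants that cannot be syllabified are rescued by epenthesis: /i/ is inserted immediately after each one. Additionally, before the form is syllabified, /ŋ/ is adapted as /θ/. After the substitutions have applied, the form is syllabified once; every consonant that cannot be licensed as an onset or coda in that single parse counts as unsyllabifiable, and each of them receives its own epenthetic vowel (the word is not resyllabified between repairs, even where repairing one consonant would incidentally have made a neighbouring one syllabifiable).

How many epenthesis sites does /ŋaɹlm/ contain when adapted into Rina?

2

After substitution the input is /θaɹlm/.
The unsyllabifiable consonants are /l/, /m/; each receives one epenthetic vowel.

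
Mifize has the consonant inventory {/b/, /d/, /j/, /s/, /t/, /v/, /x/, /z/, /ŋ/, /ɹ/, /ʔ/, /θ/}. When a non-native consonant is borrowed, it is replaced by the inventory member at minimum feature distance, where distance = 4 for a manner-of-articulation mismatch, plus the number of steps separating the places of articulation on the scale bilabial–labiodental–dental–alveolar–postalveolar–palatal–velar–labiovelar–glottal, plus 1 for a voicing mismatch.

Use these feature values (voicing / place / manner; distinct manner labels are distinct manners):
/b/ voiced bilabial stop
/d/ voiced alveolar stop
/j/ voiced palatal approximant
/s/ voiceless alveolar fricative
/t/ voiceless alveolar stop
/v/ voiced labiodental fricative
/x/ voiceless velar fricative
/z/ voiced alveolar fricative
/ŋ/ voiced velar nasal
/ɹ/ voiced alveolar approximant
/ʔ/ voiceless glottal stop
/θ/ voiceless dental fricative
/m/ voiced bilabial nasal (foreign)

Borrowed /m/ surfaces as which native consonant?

/b/ is closest: manner differs (nasal→stop, +4), place distance 0 (bilabial→bilabial), same voicing; total 4. Next closest is /v/ at distance 5.

b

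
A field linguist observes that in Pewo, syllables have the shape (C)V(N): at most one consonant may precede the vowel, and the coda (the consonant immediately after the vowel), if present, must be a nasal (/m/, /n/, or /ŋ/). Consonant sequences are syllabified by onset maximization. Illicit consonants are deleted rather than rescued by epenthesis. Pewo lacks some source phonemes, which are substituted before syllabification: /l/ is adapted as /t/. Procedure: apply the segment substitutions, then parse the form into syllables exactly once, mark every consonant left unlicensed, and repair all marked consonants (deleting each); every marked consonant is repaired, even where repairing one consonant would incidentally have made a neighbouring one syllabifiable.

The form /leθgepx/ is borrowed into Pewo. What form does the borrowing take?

tege

Substitution: /l/ → /t/, giving /teθgepx/.
Under (C)V(N), the unsyllabifiable consonants are /θ/, /p/, /x/ (only a nasal (/m/, /n/, or /ŋ/) is licensed in coda position; onsets are limited to one consonant).
Each unlicensed consonant is deleted: /θ/, /p/, /x/.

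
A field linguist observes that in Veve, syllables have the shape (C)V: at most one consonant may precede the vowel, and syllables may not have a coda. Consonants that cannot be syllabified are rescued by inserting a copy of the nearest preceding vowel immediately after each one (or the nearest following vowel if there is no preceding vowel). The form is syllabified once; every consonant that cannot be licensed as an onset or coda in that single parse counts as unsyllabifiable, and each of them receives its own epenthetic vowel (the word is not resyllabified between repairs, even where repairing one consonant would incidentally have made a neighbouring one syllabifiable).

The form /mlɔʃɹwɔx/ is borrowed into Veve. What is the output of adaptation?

Syllabifying with onset maximization leaves /m/, /ʃ/, /ɹ/, /x/ stranded (no codas are permitted; onsets are limited to one consonant).
Each unlicensed consonant becomes the onset of a new syllable: /m/ → /mɔ/, /ʃ/ → /ʃɔ/, /ɹ/ → /ɹɔ/, /x/ → /xɔ/.

mɔlɔʃɔɹɔwɔxɔ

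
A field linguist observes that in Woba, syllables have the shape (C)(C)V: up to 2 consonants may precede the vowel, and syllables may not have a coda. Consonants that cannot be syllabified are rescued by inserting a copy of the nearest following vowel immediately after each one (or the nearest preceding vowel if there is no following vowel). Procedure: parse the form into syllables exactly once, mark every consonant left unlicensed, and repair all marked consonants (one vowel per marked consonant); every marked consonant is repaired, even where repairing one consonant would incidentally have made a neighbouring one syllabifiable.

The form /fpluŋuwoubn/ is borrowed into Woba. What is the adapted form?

Syllabifying with onset maximization leaves /f/, /b/, /n/ stranded (no codas are permitted; onsets may contain at most 2 consonants).
Inserting the epenthetic vowel yields /f/ → /fu/, /b/ → /bu/, /n/ → /nu/.

fupluŋuwoubunu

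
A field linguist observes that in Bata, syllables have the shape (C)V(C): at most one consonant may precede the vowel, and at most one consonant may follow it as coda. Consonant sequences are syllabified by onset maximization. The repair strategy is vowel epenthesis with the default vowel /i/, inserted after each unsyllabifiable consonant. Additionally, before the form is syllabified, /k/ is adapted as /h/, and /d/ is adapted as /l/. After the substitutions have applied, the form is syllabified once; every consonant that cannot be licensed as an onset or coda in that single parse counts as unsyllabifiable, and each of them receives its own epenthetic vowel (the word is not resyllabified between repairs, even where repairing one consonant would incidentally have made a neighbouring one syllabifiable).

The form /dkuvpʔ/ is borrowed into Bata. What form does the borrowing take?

lihuvpiʔi

Substitution: /d/ → /l/, /k/ → /h/, giving /lhuvpʔ/.
Under (C)V(C), the unsyllabifiable consonants are /l/, /p/, /ʔ/ (at most one coda consonant is licensed; onsets are limited to one consonant).
Each unlicensed consonant becomes the onset of a new syllable: /l/ → /li/, /p/ → /pi/, /ʔ/ → /ʔi/.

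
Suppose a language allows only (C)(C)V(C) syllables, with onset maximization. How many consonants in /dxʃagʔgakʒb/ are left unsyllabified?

3

Under (C)(C)V(C), the unsyllabifiable consonants are /d/, /ʒ/, /b/ (at most one coda consonant is licensed; onsets may contain at most 2 consonants).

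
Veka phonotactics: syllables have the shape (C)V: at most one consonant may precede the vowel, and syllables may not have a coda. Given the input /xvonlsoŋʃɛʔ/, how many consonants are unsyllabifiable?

5

The consonants /x/, /n/, /l/, /ŋ/, /ʔ/ cannot be parsed into a legal (C)V syllable (no codas are permitted; onsets are limited to one consonant).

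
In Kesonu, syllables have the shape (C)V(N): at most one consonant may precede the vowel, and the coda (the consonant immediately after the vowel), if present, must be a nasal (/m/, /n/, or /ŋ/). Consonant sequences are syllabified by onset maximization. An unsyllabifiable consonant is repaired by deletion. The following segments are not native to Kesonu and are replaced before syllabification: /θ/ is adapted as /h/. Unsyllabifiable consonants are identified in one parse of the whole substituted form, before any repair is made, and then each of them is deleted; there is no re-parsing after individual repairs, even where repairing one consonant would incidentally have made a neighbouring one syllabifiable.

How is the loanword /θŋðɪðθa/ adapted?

Substitution: /θ/ → /h/, giving /hŋðɪðha/.
Under (C)V(N), the unsyllabifiable consonants are /h/, /ŋ/, /ð/ (only a nasal (/m/, /n/, or /ŋ/) is licensed in coda position; onsets are limited to one consonant).
Deleting the stranded consonants removes /h/, /ŋ/, /ð/.

ðɪha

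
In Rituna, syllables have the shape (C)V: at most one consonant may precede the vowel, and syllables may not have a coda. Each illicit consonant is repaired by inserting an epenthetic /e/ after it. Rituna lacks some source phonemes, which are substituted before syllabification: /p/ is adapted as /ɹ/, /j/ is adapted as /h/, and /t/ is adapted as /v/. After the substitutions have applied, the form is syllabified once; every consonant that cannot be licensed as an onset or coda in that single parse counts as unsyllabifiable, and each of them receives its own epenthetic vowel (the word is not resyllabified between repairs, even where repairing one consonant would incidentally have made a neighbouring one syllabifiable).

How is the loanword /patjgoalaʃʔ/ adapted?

Substitution: /p/ → /ɹ/, /t/ → /v/, /j/ → /h/, giving /ɹavhgoalaʃʔ/.
Under (C)V, the unsyllabifiable consonants are /v/, /h/, /ʃ/, /ʔ/ (no codas are permitted; onsets are limited to one consonant).
Inserting the epenthetic vowel yields /v/ → /ve/, /h/ → /he/, /ʃ/ → /ʃe/, /ʔ/ → /ʔe/.

ɹavehegoalaʃeʔe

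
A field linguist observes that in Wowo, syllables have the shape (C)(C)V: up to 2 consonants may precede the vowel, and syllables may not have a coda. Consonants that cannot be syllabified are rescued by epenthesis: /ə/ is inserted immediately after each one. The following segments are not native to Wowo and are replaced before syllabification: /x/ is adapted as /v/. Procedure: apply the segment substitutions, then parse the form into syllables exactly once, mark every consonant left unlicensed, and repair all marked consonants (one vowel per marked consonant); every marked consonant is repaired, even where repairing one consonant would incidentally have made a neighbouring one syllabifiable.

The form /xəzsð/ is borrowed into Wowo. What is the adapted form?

vəzəsəðə

Substitution: /x/ → /v/, giving /vəzsð/.
Under (C)(C)V, the unsyllabifiable consonants are /z/, /s/, /ð/ (no codas are permitted; onsets may contain at most 2 consonants).
Each unlicensed consonant becomes the onset of a new syllable: /z/ → /zə/, /s/ → /sə/, /ð/ → /ðə/.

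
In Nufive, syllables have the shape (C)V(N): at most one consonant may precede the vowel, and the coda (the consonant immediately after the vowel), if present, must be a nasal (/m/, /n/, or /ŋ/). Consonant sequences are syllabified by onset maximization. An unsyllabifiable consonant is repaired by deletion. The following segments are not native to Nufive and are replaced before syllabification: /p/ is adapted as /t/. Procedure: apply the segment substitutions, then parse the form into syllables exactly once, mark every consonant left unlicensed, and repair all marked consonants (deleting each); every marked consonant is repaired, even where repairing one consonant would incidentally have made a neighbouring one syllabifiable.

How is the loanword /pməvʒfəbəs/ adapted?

məfəbə

Substitution: /p/ → /t/, giving /tməvʒfəbəs/.
Syllabifying with onset maximization leaves /t/, /v/, /ʒ/, /s/ stranded (only a nasal (/m/, /n/, or /ŋ/) is licensed in coda position; onsets are limited to one consonant).
Each unlicensed consonant is deleted: /t/, /v/, /ʒ/, /s/.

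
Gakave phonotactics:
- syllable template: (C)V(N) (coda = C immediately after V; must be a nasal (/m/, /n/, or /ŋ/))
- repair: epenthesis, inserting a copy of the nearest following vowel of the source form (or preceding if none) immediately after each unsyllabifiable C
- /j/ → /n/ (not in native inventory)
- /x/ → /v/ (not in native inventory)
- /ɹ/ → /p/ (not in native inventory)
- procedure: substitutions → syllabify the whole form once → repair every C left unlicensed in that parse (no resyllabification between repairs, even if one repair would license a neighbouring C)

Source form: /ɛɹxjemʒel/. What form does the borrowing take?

Substitution: /ɹ/ → /p/, /x/ → /v/, /j/ → /n/, giving /ɛpvnemʒel/.
Under (C)V(N), the unsyllabifiable consonants are /p/, /v/, /l/ (only a nasal (/m/, /n/, or /ŋ/) is licensed in coda position; onsets are limited to one consonant).
Inserting the epenthetic vowel yields /p/ → /pe/, /v/ → /ve/, /l/ → /le/.

ɛpevenemʒele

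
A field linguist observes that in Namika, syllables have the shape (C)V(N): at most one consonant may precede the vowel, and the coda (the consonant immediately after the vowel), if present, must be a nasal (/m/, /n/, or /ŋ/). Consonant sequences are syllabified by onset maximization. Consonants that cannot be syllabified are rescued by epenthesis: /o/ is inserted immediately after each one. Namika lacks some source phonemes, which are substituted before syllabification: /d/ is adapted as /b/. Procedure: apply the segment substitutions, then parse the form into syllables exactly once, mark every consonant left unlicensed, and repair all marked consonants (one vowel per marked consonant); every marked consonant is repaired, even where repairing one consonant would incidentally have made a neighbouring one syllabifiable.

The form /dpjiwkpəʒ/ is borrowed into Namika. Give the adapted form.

Substitution: /d/ → /b/, giving /bpjiwkpəʒ/.
Syllabifying with onset maximization leaves /b/, /p/, /w/, /k/, /ʒ/ stranded (only a nasal (/m/, /n/, or /ŋ/) is licensed in coda position; onsets are limited to one consonant).
Inserting the epenthetic vowel yields /b/ → /bo/, /p/ → /po/, /w/ → /wo/, /k/ → /ko/, /ʒ/ → /ʒo/.

bopojiwokopəʒo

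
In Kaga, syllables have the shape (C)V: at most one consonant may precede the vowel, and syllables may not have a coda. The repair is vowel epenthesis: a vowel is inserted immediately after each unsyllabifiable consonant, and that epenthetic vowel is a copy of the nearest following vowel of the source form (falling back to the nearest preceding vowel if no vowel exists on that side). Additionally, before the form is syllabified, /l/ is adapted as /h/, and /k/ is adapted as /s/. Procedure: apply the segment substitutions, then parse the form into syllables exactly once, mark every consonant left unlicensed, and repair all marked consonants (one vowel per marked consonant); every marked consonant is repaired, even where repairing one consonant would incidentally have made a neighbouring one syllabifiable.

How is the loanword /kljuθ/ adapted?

suhujuθu

Substitution: /k/ → /s/, /l/ → /h/, giving /shjuθ/.
Under (C)V, the unsyllabifiable consonants are /s/, /h/, /θ/ (no codas are permitted; onsets are limited to one consonant).
Each unlicensed consonant becomes the onset of a new syllable: /s/ → /su/, /h/ → /hu/, /θ/ → /θu/.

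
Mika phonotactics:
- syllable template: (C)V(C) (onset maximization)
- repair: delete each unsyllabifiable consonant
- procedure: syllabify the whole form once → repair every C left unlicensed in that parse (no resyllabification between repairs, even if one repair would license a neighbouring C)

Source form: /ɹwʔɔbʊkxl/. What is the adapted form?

ʔɔbʊk

Under (C)V(C), the unsyllabifiable consonants are /ɹ/, /w/, /x/, /l/ (at most one coda consonant is licensed; onsets are limited to one consonant).
Deletion applies to /ɹ/, /w/, /x/, /l/.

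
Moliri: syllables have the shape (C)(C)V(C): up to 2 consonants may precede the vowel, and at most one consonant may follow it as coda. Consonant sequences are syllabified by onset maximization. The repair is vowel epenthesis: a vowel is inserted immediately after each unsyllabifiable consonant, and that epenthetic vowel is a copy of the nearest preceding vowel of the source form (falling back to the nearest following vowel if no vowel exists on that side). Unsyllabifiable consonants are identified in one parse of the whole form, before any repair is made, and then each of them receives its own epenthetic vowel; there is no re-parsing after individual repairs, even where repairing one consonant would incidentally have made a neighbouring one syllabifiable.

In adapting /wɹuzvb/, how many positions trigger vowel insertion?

The unsyllabifiable consonants are /v/, /b/; each receives one epenthetic vowel.

2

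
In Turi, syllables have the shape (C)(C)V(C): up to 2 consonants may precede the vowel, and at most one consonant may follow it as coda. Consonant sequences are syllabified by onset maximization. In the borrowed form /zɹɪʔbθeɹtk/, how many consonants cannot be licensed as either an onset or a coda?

Under (C)(C)V(C), the unsyllabifiable consonants are /t/, /k/ (at most one coda consonant is licensed; onsets may contain at most 2 consonants).

2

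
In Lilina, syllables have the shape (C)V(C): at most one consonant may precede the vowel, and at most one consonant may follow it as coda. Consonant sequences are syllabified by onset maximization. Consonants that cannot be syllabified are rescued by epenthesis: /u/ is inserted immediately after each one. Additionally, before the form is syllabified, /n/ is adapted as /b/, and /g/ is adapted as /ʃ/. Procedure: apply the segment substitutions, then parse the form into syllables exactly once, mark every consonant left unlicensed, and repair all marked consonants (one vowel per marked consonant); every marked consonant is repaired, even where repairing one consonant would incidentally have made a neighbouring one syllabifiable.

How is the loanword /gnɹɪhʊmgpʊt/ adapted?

Substitution: /g/ → /ʃ/, /n/ → /b/, giving /ʃbɹɪhʊmʃpʊt/.
Syllabifying with onset maximization leaves /ʃ/, /b/, /ʃ/ stranded (at most one coda consonant is licensed; onsets are limited to one consonant).
Inserting the epenthetic vowel yields /ʃ/ → /ʃu/, /b/ → /bu/, /ʃ/ → /ʃu/.

ʃubuɹɪhʊmʃupʊt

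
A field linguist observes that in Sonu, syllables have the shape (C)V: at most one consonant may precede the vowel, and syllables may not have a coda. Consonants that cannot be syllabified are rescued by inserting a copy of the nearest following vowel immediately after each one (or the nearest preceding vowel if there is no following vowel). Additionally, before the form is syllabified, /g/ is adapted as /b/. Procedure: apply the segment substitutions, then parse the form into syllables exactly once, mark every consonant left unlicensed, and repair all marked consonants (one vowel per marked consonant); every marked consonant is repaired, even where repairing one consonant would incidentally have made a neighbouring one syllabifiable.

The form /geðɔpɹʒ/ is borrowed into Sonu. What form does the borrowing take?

beðɔpɔɹɔʒɔ

Substitution: /g/ → /b/, giving /beðɔpɹʒ/.
The consonants /p/, /ɹ/, /ʒ/ cannot be parsed into a legal (C)V syllable (no codas are permitted; onsets are limited to one consonant).
Epenthesis after each stranded consonant: /p/ → /pɔ/, /ɹ/ → /ɹɔ/, /ʒ/ → /ʒɔ/.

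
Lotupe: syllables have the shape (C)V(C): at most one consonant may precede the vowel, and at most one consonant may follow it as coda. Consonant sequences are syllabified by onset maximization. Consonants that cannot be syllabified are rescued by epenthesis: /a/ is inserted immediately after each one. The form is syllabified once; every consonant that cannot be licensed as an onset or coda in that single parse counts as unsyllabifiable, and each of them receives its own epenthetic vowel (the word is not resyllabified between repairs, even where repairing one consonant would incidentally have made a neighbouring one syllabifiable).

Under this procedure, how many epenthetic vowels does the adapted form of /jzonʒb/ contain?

The unsyllabifiable consonants are /j/, /ʒ/, /b/; each receives one epenthetic vowel.

3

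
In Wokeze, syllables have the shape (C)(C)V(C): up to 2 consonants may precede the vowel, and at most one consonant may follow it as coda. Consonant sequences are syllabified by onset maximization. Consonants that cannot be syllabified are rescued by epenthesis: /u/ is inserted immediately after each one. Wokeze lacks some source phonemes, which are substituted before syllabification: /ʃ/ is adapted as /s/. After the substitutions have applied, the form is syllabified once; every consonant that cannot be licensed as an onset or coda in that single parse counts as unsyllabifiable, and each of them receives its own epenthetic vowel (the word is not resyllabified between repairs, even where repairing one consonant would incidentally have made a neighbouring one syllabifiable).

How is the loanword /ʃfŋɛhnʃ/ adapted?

Substitution: /ʃ/ → /s/, giving /sfŋɛhns/.
Syllabifying with onset maximization leaves /s/, /n/, /s/ stranded (at most one coda consonant is licensed; onsets may contain at most 2 consonants).
Epenthesis after each stranded consonant: /s/ → /su/, /n/ → /nu/, /s/ → /su/.

sufŋɛhnusu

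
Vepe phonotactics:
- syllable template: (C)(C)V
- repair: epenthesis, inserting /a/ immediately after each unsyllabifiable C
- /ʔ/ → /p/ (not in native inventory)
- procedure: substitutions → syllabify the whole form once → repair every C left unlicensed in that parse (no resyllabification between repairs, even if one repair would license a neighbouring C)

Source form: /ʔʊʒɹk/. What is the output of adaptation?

pʊʒaɹaka

Substitution: /ʔ/ → /p/, giving /pʊʒɹk/.
Under (C)(C)V, the unsyllabifiable consonants are /ʒ/, /ɹ/, /k/ (no codas are permitted; onsets may contain at most 2 consonants).
Each unlicensed consonant becomes the onset of a new syllable: /ʒ/ → /ʒa/, /ɹ/ → /ɹa/, /k/ → /ka/.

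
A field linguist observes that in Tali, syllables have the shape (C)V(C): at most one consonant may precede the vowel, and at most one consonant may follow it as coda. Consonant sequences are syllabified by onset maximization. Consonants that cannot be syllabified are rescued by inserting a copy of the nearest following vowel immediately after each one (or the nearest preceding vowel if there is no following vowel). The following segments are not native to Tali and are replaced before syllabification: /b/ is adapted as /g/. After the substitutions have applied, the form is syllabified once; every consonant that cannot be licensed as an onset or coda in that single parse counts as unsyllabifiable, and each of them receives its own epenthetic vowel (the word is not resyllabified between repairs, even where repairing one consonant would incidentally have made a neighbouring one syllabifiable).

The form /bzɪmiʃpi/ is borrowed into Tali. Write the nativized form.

gɪzɪmiʃpi

Substitution: /b/ → /g/, giving /gzɪmiʃpi/.
Under (C)V(C), the unsyllabifiable consonants are /g/ (at most one coda consonant is licensed; onsets are limited to one consonant).
Inserting the epenthetic vowel yields /g/ → /gɪ/.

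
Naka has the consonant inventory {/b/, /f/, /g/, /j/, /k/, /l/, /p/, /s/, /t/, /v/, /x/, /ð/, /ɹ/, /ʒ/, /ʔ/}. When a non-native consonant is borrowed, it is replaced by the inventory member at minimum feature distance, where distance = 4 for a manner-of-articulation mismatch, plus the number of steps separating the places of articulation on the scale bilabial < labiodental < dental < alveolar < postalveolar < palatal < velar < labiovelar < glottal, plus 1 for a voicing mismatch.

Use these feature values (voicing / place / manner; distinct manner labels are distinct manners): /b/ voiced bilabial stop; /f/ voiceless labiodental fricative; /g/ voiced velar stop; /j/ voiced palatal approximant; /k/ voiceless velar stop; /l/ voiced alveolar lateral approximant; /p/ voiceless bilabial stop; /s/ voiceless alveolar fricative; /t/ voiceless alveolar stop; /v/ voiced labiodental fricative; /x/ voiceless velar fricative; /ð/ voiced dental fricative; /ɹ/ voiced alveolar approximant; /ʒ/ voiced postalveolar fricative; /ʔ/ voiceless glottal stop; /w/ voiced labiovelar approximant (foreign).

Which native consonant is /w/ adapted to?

j

/j/ is closest: same manner (approximant), place distance 2 (labiovelar→palatal), same voicing; total 2. Next closest is /ɹ/ at distance 4.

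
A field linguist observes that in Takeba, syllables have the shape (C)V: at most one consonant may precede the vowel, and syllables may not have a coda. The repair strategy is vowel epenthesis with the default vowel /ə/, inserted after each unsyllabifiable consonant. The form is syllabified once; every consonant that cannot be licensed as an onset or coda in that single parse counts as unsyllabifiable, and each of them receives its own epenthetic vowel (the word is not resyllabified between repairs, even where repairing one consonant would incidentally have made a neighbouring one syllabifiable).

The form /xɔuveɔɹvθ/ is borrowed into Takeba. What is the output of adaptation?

Syllabifying with onset maximization leaves /ɹ/, /v/, /θ/ stranded (no codas are permitted; onsets are limited to one consonant).
Each unlicensed consonant becomes the onset of a new syllable: /ɹ/ → /ɹə/, /v/ → /və/, /θ/ → /θə/.

xɔuveɔɹəvəθə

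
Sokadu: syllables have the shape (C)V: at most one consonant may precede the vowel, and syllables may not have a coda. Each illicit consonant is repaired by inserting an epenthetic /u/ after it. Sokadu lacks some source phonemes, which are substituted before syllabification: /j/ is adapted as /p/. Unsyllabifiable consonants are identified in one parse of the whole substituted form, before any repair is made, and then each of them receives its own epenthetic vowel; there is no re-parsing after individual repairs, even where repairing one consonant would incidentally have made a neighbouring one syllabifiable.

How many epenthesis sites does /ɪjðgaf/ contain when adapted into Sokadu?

3

After substitution the input is /ɪpðgaf/.
The unsyllabifiable consonants are /p/, /ð/, /f/; each receives one epenthetic vowel.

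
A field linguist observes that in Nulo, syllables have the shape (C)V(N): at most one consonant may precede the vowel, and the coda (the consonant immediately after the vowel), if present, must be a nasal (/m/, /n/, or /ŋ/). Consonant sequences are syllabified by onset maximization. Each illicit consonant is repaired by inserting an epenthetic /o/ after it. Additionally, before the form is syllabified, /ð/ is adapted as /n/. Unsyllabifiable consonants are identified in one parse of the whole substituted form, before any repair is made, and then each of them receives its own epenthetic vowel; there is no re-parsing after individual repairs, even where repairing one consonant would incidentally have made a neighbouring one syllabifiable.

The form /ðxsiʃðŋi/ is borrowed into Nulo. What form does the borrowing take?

Substitution: /ð/ → /n/, giving /nxsiʃnŋi/.
Syllabifying with onset maximization leaves /n/, /x/, /ʃ/, /n/ stranded (only a nasal (/m/, /n/, or /ŋ/) is licensed in coda position; onsets are limited to one consonant).
Inserting the epenthetic vowel yields /n/ → /no/, /x/ → /xo/, /ʃ/ → /ʃo/, /n/ → /no/.

noxosiʃonoŋi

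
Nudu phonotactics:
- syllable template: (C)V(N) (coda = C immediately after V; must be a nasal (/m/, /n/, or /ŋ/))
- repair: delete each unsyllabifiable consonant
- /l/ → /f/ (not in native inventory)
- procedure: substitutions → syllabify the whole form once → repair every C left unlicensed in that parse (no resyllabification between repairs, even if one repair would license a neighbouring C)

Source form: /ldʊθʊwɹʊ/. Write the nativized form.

dʊθʊɹʊ

Substitution: /l/ → /f/, giving /fdʊθʊwɹʊ/.
Under (C)V(N), the unsyllabifiable consonants are /f/, /w/ (only a nasal (/m/, /n/, or /ŋ/) is licensed in coda position; onsets are limited to one consonant).
Deleting the stranded consonants removes /f/, /w/.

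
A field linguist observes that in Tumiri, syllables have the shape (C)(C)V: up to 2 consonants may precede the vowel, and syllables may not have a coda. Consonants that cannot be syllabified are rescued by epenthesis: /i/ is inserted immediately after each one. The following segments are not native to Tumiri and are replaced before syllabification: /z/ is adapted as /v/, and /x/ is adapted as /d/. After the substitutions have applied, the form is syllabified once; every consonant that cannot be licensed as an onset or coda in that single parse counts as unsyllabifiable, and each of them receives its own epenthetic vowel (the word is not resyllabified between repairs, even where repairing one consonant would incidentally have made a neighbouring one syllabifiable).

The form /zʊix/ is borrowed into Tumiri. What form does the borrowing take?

vʊidi

Substitution: /z/ → /v/, /x/ → /d/, giving /vʊid/.
The consonants /d/ cannot be parsed into a legal (C)(C)V syllable (no codas are permitted; onsets may contain at most 2 consonants).
Epenthesis after each stranded consonant: /d/ → /di/.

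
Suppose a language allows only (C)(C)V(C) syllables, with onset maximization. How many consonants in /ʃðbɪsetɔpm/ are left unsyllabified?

Syllabifying with onset maximization leaves /ʃ/, /m/ stranded (at most one coda consonant is licensed; onsets may contain at most 2 consonants).

2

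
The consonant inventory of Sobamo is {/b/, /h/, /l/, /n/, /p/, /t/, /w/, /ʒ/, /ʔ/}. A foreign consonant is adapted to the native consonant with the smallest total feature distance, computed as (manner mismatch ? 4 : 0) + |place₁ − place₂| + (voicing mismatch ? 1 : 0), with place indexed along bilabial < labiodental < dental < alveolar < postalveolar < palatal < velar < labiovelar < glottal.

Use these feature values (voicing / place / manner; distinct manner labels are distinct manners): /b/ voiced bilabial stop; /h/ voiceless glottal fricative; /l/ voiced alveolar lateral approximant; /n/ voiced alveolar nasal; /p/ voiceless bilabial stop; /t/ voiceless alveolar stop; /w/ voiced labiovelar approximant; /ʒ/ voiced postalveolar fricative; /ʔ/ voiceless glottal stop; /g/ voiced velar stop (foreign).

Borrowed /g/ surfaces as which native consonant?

/ʔ/ is closest: same manner (stop), place distance 2 (velar→glottal), voicing differs (+1); total 3. Next closest is /t/ at distance 4.

ʔ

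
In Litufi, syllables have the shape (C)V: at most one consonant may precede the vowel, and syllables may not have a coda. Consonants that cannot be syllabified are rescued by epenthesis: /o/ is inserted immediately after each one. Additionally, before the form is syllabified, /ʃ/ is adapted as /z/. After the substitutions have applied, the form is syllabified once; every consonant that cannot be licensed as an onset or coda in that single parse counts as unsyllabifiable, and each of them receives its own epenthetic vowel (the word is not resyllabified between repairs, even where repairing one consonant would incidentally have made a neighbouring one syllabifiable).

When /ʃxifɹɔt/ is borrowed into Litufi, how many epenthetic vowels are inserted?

After substitution the input is /zxifɹɔt/.
The unsyllabifiable consonants are /z/, /f/, /t/; each receives one epenthetic vowel.

3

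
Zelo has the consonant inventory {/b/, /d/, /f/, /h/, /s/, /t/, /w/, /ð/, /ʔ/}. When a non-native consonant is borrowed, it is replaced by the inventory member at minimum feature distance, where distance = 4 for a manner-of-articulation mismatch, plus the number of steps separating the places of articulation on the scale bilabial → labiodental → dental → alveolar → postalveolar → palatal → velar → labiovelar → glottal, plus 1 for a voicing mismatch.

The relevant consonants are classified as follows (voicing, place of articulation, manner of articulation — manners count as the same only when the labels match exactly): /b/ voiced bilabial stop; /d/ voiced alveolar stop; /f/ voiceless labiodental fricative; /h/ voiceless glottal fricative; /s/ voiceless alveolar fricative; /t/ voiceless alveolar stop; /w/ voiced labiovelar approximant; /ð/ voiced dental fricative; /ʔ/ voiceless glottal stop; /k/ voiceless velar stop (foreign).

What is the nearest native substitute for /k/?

ʔ

/ʔ/ is closest: same manner (stop), place distance 2 (velar→glottal), same voicing; total 2. Next closest is /t/ at distance 3.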